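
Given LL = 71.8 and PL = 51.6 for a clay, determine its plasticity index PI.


Result: 20.2

Derivation:
Using PI = LL - PL
PI = 71.8 - 51.6
PI = 20.2


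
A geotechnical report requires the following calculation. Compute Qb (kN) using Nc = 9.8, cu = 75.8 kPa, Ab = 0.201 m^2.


Using Qb = Nc * cu * Ab
Qb = 9.8 * 75.8 * 0.201
Qb = 149.31 kN


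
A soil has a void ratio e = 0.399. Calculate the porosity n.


Result: 0.2852

Derivation:
Using the relation n = e / (1 + e)
n = 0.399 / (1 + 0.399)
n = 0.399 / 1.399
n = 0.2852


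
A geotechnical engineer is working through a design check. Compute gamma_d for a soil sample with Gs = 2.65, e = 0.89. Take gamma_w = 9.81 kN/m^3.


Using gamma_d = Gs * gamma_w / (1 + e)
gamma_d = 2.65 * 9.81 / (1 + 0.89)
gamma_d = 2.65 * 9.81 / 1.89
gamma_d = 13.755 kN/m^3


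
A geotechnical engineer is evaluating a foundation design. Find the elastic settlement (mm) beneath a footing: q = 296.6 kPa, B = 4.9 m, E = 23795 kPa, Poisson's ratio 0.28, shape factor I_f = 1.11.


Result: 62.481 mm

Derivation:
Using Se = q * B * (1 - nu^2) * I_f / E
1 - nu^2 = 1 - 0.28^2 = 0.9216
Se = 296.6 * 4.9 * 0.9216 * 1.11 / 23795
Se = 0.062481 m
Convert to mm: Se = 0.062481 * 1000 = 62.481 mm


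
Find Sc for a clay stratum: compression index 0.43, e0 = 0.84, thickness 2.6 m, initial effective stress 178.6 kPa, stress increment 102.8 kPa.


Using Sc = Cc * H / (1 + e0) * log10((sigma0 + delta_sigma) / sigma0)
Stress ratio = (178.6 + 102.8) / 178.6 = 1.57559
log10(1.57559) = 0.197443
Cc * H / (1 + e0) = 0.43 * 2.6 / (1 + 0.84) = 0.607609
Sc = 0.607609 * 0.197443
Sc = 0.12 m


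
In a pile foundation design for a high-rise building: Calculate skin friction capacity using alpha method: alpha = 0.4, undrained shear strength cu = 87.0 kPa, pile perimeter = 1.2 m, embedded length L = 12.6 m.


Using Qs = alpha * cu * perimeter * L
Qs = 0.4 * 87.0 * 1.2 * 12.6
Qs = 526.18 kN


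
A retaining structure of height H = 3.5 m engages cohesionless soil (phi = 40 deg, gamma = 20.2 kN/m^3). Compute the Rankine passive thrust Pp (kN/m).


Result: 569.0 kN/m

Derivation:
Compute passive earth pressure coefficient:
Kp = tan^2(45 + phi/2) = tan^2(65.0) = 4.59891
Compute passive force:
Pp = 0.5 * Kp * gamma * H^2
Pp = 0.5 * 4.59891 * 20.2 * 3.5^2
Pp = 569.0 kN/m


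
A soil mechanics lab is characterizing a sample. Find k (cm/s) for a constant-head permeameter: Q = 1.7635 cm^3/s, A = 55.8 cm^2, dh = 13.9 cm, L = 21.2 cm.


Result: 0.048202 cm/s

Derivation:
Compute hydraulic gradient:
i = dh / L = 13.9 / 21.2 = 0.65566
Then apply Darcy's law:
k = Q / (A * i)
k = 1.7635 / (55.8 * 0.65566)
k = 1.7635 / 36.5858
k = 0.048202 cm/s


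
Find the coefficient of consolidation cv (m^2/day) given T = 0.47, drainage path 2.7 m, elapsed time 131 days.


Result: 0.02615 m^2/day

Derivation:
Using cv = T * H_dr^2 / t
H_dr^2 = 2.7^2 = 7.29
cv = 0.47 * 7.29 / 131
cv = 0.02615 m^2/day


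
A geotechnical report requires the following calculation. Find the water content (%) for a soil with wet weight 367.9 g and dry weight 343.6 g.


Using w = (m_wet - m_dry) / m_dry * 100
m_wet - m_dry = 367.9 - 343.6 = 24.3 g
w = 24.3 / 343.6 * 100
w = 7.07 %


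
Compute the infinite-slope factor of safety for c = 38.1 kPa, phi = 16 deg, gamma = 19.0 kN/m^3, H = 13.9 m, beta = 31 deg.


Using Fs = c / (gamma*H*sin(beta)*cos(beta)) + tan(phi)/tan(beta)
Cohesion contribution = 38.1 / (19.0*13.9*sin(31)*cos(31))
Cohesion contribution = 0.326777
Friction contribution = tan(16)/tan(31) = 0.477224
Fs = 0.326777 + 0.477224
Fs = 0.804


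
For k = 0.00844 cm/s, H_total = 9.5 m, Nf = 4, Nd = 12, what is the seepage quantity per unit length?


Result: 0.0002673 m^3/s per m

Derivation:
Convert k to m/s for unit consistency with H:
k = 0.00844 cm/s = 0.00844 / 100 m/s = 8.44e-05 m/s
Using q = k * H * Nf / Nd
Nf / Nd = 4 / 12 = 0.3333
q = 8.44e-05 * 9.5 * 0.3333
q = 0.0002673 m^3/s per m


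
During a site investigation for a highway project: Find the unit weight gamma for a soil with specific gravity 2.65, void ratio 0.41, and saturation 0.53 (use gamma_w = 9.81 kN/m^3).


Result: 19.949 kN/m^3

Derivation:
Using gamma = gamma_w * (Gs + S*e) / (1 + e)
Numerator: Gs + S*e = 2.65 + 0.53*0.41 = 2.8673
Denominator: 1 + e = 1 + 0.41 = 1.41
gamma = 9.81 * 2.8673 / 1.41
gamma = 19.949 kN/m^3


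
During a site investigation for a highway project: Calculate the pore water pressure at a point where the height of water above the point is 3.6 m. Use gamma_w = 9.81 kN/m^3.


Using u = gamma_w * h_w
u = 9.81 * 3.6
u = 35.32 kPa


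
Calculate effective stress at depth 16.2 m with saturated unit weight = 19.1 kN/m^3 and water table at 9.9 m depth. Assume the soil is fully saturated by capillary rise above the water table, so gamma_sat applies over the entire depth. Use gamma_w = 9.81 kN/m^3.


Total stress = gamma_sat * depth
sigma = 19.1 * 16.2 = 309.42 kPa
Pore water pressure u = gamma_w * (depth - d_wt)
u = 9.81 * (16.2 - 9.9) = 61.803 kPa
Effective stress = sigma - u
sigma' = 309.42 - 61.803 = 247.62 kPa


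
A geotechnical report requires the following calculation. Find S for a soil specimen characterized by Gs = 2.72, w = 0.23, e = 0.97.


Using S = Gs * w / e
S = 2.72 * 0.23 / 0.97
S = 0.6449


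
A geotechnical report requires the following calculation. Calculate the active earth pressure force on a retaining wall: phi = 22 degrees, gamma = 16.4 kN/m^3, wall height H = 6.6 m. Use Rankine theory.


Compute active earth pressure coefficient:
Ka = tan^2(45 - phi/2) = tan^2(34.0) = 0.454962
Compute active force:
Pa = 0.5 * Ka * gamma * H^2
Pa = 0.5 * 0.454962 * 16.4 * 6.6^2
Pa = 162.51 kN/m


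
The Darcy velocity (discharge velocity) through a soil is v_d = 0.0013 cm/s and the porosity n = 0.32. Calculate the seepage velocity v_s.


Using v_s = v_d / n
v_s = 0.0013 / 0.32
v_s = 0.00406 cm/s


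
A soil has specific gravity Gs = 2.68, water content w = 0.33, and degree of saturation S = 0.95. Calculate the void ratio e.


Using the relation e = Gs * w / S
e = 2.68 * 0.33 / 0.95
e = 0.9309


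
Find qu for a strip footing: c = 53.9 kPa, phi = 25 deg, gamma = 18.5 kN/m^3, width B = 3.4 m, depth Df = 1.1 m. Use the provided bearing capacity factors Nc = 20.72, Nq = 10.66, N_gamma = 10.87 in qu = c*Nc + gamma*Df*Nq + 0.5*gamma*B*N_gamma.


Result: 1675.6 kPa

Derivation:
Compute qu = c*Nc + gamma*Df*Nq + 0.5*gamma*B*N_gamma
Term 1: 53.9 * 20.72 = 1116.808
Term 2: 18.5 * 1.1 * 10.66 = 216.931
Term 3: 0.5 * 18.5 * 3.4 * 10.87 = 341.8615
qu = 1116.808 + 216.931 + 341.8615
qu = 1675.6 kPa


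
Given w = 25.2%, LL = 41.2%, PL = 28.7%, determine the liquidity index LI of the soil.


First compute the plasticity index:
PI = LL - PL = 41.2 - 28.7 = 12.5
Then compute the liquidity index:
LI = (w - PL) / PI
LI = (25.2 - 28.7) / 12.5
LI = -0.28


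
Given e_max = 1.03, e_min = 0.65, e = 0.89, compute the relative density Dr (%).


Using Dr = (e_max - e) / (e_max - e_min) * 100
e_max - e = 1.03 - 0.89 = 0.14
e_max - e_min = 1.03 - 0.65 = 0.38
Dr = 0.14 / 0.38 * 100
Dr = 36.84 %


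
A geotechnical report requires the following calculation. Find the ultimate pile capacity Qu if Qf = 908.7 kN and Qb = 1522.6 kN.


Result: 2431.3 kN

Derivation:
Using Qu = Qf + Qb
Qu = 908.7 + 1522.6
Qu = 2431.3 kN


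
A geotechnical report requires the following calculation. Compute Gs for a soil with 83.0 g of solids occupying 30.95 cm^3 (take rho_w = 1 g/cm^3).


Result: 2.682

Derivation:
Using Gs = m_s / (V_s * rho_w)
Since rho_w = 1 g/cm^3:
Gs = 83.0 / 30.95
Gs = 2.682


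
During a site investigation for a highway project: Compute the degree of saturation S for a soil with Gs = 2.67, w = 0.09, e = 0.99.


Using S = Gs * w / e
S = 2.67 * 0.09 / 0.99
S = 0.2427


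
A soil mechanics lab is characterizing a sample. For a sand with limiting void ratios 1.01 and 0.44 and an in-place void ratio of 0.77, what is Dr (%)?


Using Dr = (e_max - e) / (e_max - e_min) * 100
e_max - e = 1.01 - 0.77 = 0.24
e_max - e_min = 1.01 - 0.44 = 0.57
Dr = 0.24 / 0.57 * 100
Dr = 42.11 %


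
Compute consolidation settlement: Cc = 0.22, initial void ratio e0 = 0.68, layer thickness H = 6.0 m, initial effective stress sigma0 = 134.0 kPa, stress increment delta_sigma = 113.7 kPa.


Using Sc = Cc * H / (1 + e0) * log10((sigma0 + delta_sigma) / sigma0)
Stress ratio = (134.0 + 113.7) / 134.0 = 1.84851
log10(1.84851) = 0.266821
Cc * H / (1 + e0) = 0.22 * 6.0 / (1 + 0.68) = 0.785714
Sc = 0.785714 * 0.266821
Sc = 0.2096 m


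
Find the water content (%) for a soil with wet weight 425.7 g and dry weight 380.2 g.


Result: 11.97 %

Derivation:
Using w = (m_wet - m_dry) / m_dry * 100
m_wet - m_dry = 425.7 - 380.2 = 45.5 g
w = 45.5 / 380.2 * 100
w = 11.97 %


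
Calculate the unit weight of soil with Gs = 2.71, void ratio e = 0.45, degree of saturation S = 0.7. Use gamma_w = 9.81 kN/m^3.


Result: 20.466 kN/m^3

Derivation:
Using gamma = gamma_w * (Gs + S*e) / (1 + e)
Numerator: Gs + S*e = 2.71 + 0.7*0.45 = 3.025
Denominator: 1 + e = 1 + 0.45 = 1.45
gamma = 9.81 * 3.025 / 1.45
gamma = 20.466 kN/m^3


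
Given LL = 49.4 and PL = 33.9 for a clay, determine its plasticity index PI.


Using PI = LL - PL
PI = 49.4 - 33.9
PI = 15.5


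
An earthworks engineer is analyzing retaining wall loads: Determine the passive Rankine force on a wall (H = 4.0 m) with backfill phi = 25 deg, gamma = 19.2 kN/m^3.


Result: 378.46 kN/m

Derivation:
Compute passive earth pressure coefficient:
Kp = tan^2(45 + phi/2) = tan^2(57.5) = 2.463913
Compute passive force:
Pp = 0.5 * Kp * gamma * H^2
Pp = 0.5 * 2.463913 * 19.2 * 4.0^2
Pp = 378.46 kN/m


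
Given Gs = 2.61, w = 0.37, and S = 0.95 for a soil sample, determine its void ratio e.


Using the relation e = Gs * w / S
e = 2.61 * 0.37 / 0.95
e = 1.0165


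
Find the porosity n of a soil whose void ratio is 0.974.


Result: 0.4934

Derivation:
Using the relation n = e / (1 + e)
n = 0.974 / (1 + 0.974)
n = 0.974 / 1.974
n = 0.4934


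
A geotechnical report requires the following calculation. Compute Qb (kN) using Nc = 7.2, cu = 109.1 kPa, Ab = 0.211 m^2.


Using Qb = Nc * cu * Ab
Qb = 7.2 * 109.1 * 0.211
Qb = 165.74 kN


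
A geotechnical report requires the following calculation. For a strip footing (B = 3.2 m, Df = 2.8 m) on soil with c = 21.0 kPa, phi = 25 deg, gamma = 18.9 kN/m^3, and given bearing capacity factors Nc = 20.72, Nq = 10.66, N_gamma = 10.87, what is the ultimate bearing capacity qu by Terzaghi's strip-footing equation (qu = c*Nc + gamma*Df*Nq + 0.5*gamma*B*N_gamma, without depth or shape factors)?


Result: 1327.96 kPa

Derivation:
Compute qu = c*Nc + gamma*Df*Nq + 0.5*gamma*B*N_gamma
Term 1: 21.0 * 20.72 = 435.12
Term 2: 18.9 * 2.8 * 10.66 = 564.1272
Term 3: 0.5 * 18.9 * 3.2 * 10.87 = 328.7088
qu = 435.12 + 564.1272 + 328.7088
qu = 1327.96 kPa


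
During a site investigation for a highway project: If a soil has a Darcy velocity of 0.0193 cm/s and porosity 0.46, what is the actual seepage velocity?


Using v_s = v_d / n
v_s = 0.0193 / 0.46
v_s = 0.04196 cm/s


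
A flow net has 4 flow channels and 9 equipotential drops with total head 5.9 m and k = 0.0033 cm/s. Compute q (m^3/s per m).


Convert k to m/s for unit consistency with H:
k = 0.0033 cm/s = 0.0033 / 100 m/s = 3.3e-05 m/s
Using q = k * H * Nf / Nd
Nf / Nd = 4 / 9 = 0.4444
q = 3.3e-05 * 5.9 * 0.4444
q = 8.653e-05 m^3/s per m


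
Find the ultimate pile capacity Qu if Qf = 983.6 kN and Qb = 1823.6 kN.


Using Qu = Qf + Qb
Qu = 983.6 + 1823.6
Qu = 2807.2 kN


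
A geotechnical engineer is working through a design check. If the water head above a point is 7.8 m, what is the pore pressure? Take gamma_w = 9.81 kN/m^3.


Using u = gamma_w * h_w
u = 9.81 * 7.8
u = 76.52 kPa


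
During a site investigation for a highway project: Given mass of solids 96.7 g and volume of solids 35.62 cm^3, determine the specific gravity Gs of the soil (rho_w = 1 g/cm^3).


Using Gs = m_s / (V_s * rho_w)
Since rho_w = 1 g/cm^3:
Gs = 96.7 / 35.62
Gs = 2.715


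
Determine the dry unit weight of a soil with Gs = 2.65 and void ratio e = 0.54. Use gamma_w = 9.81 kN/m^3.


Result: 16.881 kN/m^3

Derivation:
Using gamma_d = Gs * gamma_w / (1 + e)
gamma_d = 2.65 * 9.81 / (1 + 0.54)
gamma_d = 2.65 * 9.81 / 1.54
gamma_d = 16.881 kN/m^3


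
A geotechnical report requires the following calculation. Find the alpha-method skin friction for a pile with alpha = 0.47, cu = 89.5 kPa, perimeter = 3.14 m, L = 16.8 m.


Result: 2219.01 kN

Derivation:
Using Qs = alpha * cu * perimeter * L
Qs = 0.47 * 89.5 * 3.14 * 16.8
Qs = 2219.01 kN


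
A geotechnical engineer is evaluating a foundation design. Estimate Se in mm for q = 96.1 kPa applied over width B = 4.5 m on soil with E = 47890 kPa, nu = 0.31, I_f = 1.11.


Result: 9.06 mm

Derivation:
Using Se = q * B * (1 - nu^2) * I_f / E
1 - nu^2 = 1 - 0.31^2 = 0.9039
Se = 96.1 * 4.5 * 0.9039 * 1.11 / 47890
Se = 0.009060 m
Convert to mm: Se = 0.009060 * 1000 = 9.06 mm


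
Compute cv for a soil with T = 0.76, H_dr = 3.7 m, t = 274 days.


Result: 0.03797 m^2/day

Derivation:
Using cv = T * H_dr^2 / t
H_dr^2 = 3.7^2 = 13.69
cv = 0.76 * 13.69 / 274
cv = 0.03797 m^2/day


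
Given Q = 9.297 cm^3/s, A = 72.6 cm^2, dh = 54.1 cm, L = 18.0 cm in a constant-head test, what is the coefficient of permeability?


Result: 0.042607 cm/s

Derivation:
Compute hydraulic gradient:
i = dh / L = 54.1 / 18.0 = 3.00556
Then apply Darcy's law:
k = Q / (A * i)
k = 9.297 / (72.6 * 3.00556)
k = 9.297 / 218.203
k = 0.042607 cm/s


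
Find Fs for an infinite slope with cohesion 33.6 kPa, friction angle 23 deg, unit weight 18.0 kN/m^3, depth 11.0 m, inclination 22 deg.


Result: 1.539

Derivation:
Using Fs = c / (gamma*H*sin(beta)*cos(beta)) + tan(phi)/tan(beta)
Cohesion contribution = 33.6 / (18.0*11.0*sin(22)*cos(22))
Cohesion contribution = 0.488577
Friction contribution = tan(23)/tan(22) = 1.05061
Fs = 0.488577 + 1.05061
Fs = 1.539


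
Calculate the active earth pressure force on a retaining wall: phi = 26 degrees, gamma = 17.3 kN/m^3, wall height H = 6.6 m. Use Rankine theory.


Compute active earth pressure coefficient:
Ka = tan^2(45 - phi/2) = tan^2(32.0) = 0.390462
Compute active force:
Pa = 0.5 * Ka * gamma * H^2
Pa = 0.5 * 0.390462 * 17.3 * 6.6^2
Pa = 147.12 kN/m


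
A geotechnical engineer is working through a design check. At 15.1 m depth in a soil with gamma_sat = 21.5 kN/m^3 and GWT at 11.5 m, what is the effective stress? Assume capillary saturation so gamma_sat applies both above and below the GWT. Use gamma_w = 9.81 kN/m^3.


Total stress = gamma_sat * depth
sigma = 21.5 * 15.1 = 324.65 kPa
Pore water pressure u = gamma_w * (depth - d_wt)
u = 9.81 * (15.1 - 11.5) = 35.316 kPa
Effective stress = sigma - u
sigma' = 324.65 - 35.316 = 289.33 kPa


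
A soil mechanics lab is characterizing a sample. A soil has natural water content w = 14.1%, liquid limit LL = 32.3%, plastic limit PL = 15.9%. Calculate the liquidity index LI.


Result: -0.11

Derivation:
First compute the plasticity index:
PI = LL - PL = 32.3 - 15.9 = 16.4
Then compute the liquidity index:
LI = (w - PL) / PI
LI = (14.1 - 15.9) / 16.4
LI = -0.11


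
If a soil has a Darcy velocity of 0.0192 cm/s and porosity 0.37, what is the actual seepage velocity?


Using v_s = v_d / n
v_s = 0.0192 / 0.37
v_s = 0.05189 cm/s


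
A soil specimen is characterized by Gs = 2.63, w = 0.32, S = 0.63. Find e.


Using the relation e = Gs * w / S
e = 2.63 * 0.32 / 0.63
e = 1.3359


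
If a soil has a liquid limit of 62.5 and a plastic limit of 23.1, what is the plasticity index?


Result: 39.4

Derivation:
Using PI = LL - PL
PI = 62.5 - 23.1
PI = 39.4


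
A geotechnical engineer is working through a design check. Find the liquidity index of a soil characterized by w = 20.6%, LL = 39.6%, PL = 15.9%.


First compute the plasticity index:
PI = LL - PL = 39.6 - 15.9 = 23.7
Then compute the liquidity index:
LI = (w - PL) / PI
LI = (20.6 - 15.9) / 23.7
LI = 0.198


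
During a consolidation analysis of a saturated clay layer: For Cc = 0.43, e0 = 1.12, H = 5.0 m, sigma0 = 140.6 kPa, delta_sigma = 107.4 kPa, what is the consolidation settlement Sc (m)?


Using Sc = Cc * H / (1 + e0) * log10((sigma0 + delta_sigma) / sigma0)
Stress ratio = (140.6 + 107.4) / 140.6 = 1.76387
log10(1.76387) = 0.246466
Cc * H / (1 + e0) = 0.43 * 5.0 / (1 + 1.12) = 1.01415
Sc = 1.01415 * 0.246466
Sc = 0.25 m


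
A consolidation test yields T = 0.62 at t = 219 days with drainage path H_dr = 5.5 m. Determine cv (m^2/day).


Result: 0.08564 m^2/day

Derivation:
Using cv = T * H_dr^2 / t
H_dr^2 = 5.5^2 = 30.25
cv = 0.62 * 30.25 / 219
cv = 0.08564 m^2/day


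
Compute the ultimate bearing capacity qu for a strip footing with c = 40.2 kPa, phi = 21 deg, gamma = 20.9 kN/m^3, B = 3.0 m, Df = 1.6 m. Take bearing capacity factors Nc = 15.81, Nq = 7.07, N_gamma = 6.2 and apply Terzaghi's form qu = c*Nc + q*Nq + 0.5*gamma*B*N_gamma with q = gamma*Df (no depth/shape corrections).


Compute qu = c*Nc + gamma*Df*Nq + 0.5*gamma*B*N_gamma
Term 1: 40.2 * 15.81 = 635.562
Term 2: 20.9 * 1.6 * 7.07 = 236.4208
Term 3: 0.5 * 20.9 * 3.0 * 6.2 = 194.37
qu = 635.562 + 236.4208 + 194.37
qu = 1066.35 kPa


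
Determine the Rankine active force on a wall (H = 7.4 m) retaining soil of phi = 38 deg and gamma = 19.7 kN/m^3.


Compute active earth pressure coefficient:
Ka = tan^2(45 - phi/2) = tan^2(26.0) = 0.237883
Compute active force:
Pa = 0.5 * Ka * gamma * H^2
Pa = 0.5 * 0.237883 * 19.7 * 7.4^2
Pa = 128.31 kN/m


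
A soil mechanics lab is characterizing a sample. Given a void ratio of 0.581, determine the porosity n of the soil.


Result: 0.3675

Derivation:
Using the relation n = e / (1 + e)
n = 0.581 / (1 + 0.581)
n = 0.581 / 1.581
n = 0.3675


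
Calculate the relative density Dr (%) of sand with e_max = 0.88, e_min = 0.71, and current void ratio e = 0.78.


Result: 58.82 %

Derivation:
Using Dr = (e_max - e) / (e_max - e_min) * 100
e_max - e = 0.88 - 0.78 = 0.1
e_max - e_min = 0.88 - 0.71 = 0.17
Dr = 0.1 / 0.17 * 100
Dr = 58.82 %


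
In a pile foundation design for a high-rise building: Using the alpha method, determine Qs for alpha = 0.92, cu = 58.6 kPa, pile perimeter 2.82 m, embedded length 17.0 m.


Using Qs = alpha * cu * perimeter * L
Qs = 0.92 * 58.6 * 2.82 * 17.0
Qs = 2584.54 kN


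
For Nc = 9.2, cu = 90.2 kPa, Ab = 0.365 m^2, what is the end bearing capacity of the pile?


Result: 302.89 kN

Derivation:
Using Qb = Nc * cu * Ab
Qb = 9.2 * 90.2 * 0.365
Qb = 302.89 kN


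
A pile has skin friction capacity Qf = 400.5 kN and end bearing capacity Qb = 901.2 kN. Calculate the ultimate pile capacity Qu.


Using Qu = Qf + Qb
Qu = 400.5 + 901.2
Qu = 1301.7 kN


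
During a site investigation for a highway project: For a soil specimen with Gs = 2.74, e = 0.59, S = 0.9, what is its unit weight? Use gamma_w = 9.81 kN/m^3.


Using gamma = gamma_w * (Gs + S*e) / (1 + e)
Numerator: Gs + S*e = 2.74 + 0.9*0.59 = 3.271
Denominator: 1 + e = 1 + 0.59 = 1.59
gamma = 9.81 * 3.271 / 1.59
gamma = 20.181 kN/m^3


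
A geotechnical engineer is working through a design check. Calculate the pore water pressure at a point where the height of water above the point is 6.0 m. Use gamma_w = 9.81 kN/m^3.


Using u = gamma_w * h_w
u = 9.81 * 6.0
u = 58.86 kPa


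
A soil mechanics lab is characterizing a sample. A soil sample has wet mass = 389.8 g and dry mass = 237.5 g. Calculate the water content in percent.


Using w = (m_wet - m_dry) / m_dry * 100
m_wet - m_dry = 389.8 - 237.5 = 152.3 g
w = 152.3 / 237.5 * 100
w = 64.13 %


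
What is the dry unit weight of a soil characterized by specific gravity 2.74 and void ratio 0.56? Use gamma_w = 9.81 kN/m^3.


Result: 17.23 kN/m^3

Derivation:
Using gamma_d = Gs * gamma_w / (1 + e)
gamma_d = 2.74 * 9.81 / (1 + 0.56)
gamma_d = 2.74 * 9.81 / 1.56
gamma_d = 17.23 kN/m^3


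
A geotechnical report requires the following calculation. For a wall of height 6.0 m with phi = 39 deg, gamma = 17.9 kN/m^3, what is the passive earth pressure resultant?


Compute passive earth pressure coefficient:
Kp = tan^2(45 + phi/2) = tan^2(64.5) = 4.395495
Compute passive force:
Pp = 0.5 * Kp * gamma * H^2
Pp = 0.5 * 4.395495 * 17.9 * 6.0^2
Pp = 1416.23 kN/m


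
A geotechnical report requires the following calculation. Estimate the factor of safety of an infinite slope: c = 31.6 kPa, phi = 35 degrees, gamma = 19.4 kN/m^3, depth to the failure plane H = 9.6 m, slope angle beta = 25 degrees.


Using Fs = c / (gamma*H*sin(beta)*cos(beta)) + tan(phi)/tan(beta)
Cohesion contribution = 31.6 / (19.4*9.6*sin(25)*cos(25))
Cohesion contribution = 0.442986
Friction contribution = tan(35)/tan(25) = 1.5016
Fs = 0.442986 + 1.5016
Fs = 1.945


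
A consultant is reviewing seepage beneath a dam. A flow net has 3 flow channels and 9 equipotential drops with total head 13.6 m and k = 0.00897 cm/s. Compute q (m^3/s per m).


Convert k to m/s for unit consistency with H:
k = 0.00897 cm/s = 0.00897 / 100 m/s = 8.97e-05 m/s
Using q = k * H * Nf / Nd
Nf / Nd = 3 / 9 = 0.3333
q = 8.97e-05 * 13.6 * 0.3333
q = 0.0004066 m^3/s per m


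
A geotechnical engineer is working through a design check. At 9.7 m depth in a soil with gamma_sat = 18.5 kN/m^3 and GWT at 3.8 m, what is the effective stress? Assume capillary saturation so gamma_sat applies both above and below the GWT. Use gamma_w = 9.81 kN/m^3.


Total stress = gamma_sat * depth
sigma = 18.5 * 9.7 = 179.45 kPa
Pore water pressure u = gamma_w * (depth - d_wt)
u = 9.81 * (9.7 - 3.8) = 57.879 kPa
Effective stress = sigma - u
sigma' = 179.45 - 57.879 = 121.57 kPa


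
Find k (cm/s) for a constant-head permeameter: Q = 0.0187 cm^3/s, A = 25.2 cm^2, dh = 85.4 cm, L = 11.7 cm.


Result: 0.000102 cm/s

Derivation:
Compute hydraulic gradient:
i = dh / L = 85.4 / 11.7 = 7.29915
Then apply Darcy's law:
k = Q / (A * i)
k = 0.0187 / (25.2 * 7.29915)
k = 0.0187 / 183.938
k = 0.000102 cm/s


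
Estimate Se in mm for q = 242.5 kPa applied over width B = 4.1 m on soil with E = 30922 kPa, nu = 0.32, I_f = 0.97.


Using Se = q * B * (1 - nu^2) * I_f / E
1 - nu^2 = 1 - 0.32^2 = 0.8976
Se = 242.5 * 4.1 * 0.8976 * 0.97 / 30922
Se = 0.027995 m
Convert to mm: Se = 0.027995 * 1000 = 27.995 mm


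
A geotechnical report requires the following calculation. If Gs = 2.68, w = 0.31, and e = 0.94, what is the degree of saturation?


Using S = Gs * w / e
S = 2.68 * 0.31 / 0.94
S = 0.8838


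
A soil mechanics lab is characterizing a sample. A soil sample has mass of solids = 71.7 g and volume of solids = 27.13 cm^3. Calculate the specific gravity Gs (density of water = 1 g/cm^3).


Using Gs = m_s / (V_s * rho_w)
Since rho_w = 1 g/cm^3:
Gs = 71.7 / 27.13
Gs = 2.643


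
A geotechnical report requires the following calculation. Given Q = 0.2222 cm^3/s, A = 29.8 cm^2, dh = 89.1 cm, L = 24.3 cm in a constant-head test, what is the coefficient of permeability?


Result: 0.002034 cm/s

Derivation:
Compute hydraulic gradient:
i = dh / L = 89.1 / 24.3 = 3.66667
Then apply Darcy's law:
k = Q / (A * i)
k = 0.2222 / (29.8 * 3.66667)
k = 0.2222 / 109.267
k = 0.002034 cm/s


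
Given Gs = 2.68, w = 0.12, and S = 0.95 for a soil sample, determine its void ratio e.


Result: 0.3385

Derivation:
Using the relation e = Gs * w / S
e = 2.68 * 0.12 / 0.95
e = 0.3385


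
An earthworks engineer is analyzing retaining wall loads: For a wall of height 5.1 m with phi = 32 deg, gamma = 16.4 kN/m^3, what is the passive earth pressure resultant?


Compute passive earth pressure coefficient:
Kp = tan^2(45 + phi/2) = tan^2(61.0) = 3.254588
Compute passive force:
Pp = 0.5 * Kp * gamma * H^2
Pp = 0.5 * 3.254588 * 16.4 * 5.1^2
Pp = 694.15 kN/m


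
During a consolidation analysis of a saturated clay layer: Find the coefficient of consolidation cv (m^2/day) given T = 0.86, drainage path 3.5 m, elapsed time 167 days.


Using cv = T * H_dr^2 / t
H_dr^2 = 3.5^2 = 12.25
cv = 0.86 * 12.25 / 167
cv = 0.06308 m^2/day


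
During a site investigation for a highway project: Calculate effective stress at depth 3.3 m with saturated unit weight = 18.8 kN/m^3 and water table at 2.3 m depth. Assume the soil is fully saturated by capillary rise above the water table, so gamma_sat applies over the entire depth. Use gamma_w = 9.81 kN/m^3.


Total stress = gamma_sat * depth
sigma = 18.8 * 3.3 = 62.04 kPa
Pore water pressure u = gamma_w * (depth - d_wt)
u = 9.81 * (3.3 - 2.3) = 9.81 kPa
Effective stress = sigma - u
sigma' = 62.04 - 9.81 = 52.23 kPa


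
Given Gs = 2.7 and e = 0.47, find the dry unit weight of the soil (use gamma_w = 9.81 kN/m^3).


Using gamma_d = Gs * gamma_w / (1 + e)
gamma_d = 2.7 * 9.81 / (1 + 0.47)
gamma_d = 2.7 * 9.81 / 1.47
gamma_d = 18.018 kN/m^3


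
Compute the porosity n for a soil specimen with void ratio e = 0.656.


Using the relation n = e / (1 + e)
n = 0.656 / (1 + 0.656)
n = 0.656 / 1.656
n = 0.3961


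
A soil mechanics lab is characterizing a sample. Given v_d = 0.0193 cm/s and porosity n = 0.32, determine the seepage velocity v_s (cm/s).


Result: 0.06031 cm/s

Derivation:
Using v_s = v_d / n
v_s = 0.0193 / 0.32
v_s = 0.06031 cm/s


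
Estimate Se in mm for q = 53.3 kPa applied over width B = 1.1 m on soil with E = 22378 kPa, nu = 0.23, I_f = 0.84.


Using Se = q * B * (1 - nu^2) * I_f / E
1 - nu^2 = 1 - 0.23^2 = 0.9471
Se = 53.3 * 1.1 * 0.9471 * 0.84 / 22378
Se = 0.002084 m
Convert to mm: Se = 0.002084 * 1000 = 2.084 mm


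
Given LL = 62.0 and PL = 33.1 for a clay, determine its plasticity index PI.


Result: 28.9

Derivation:
Using PI = LL - PL
PI = 62.0 - 33.1
PI = 28.9


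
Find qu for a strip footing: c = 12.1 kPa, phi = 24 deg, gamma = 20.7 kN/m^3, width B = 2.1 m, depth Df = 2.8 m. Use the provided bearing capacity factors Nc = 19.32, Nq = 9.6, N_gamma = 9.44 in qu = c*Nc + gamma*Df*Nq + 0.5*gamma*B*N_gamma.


Compute qu = c*Nc + gamma*Df*Nq + 0.5*gamma*B*N_gamma
Term 1: 12.1 * 19.32 = 233.772
Term 2: 20.7 * 2.8 * 9.6 = 556.416
Term 3: 0.5 * 20.7 * 2.1 * 9.44 = 205.1784
qu = 233.772 + 556.416 + 205.1784
qu = 995.37 kPa


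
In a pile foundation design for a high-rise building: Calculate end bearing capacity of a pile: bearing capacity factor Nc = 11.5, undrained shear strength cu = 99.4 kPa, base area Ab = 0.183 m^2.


Using Qb = Nc * cu * Ab
Qb = 11.5 * 99.4 * 0.183
Qb = 209.19 kN


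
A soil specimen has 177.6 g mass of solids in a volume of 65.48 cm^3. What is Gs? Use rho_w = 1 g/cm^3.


Result: 2.712

Derivation:
Using Gs = m_s / (V_s * rho_w)
Since rho_w = 1 g/cm^3:
Gs = 177.6 / 65.48
Gs = 2.712


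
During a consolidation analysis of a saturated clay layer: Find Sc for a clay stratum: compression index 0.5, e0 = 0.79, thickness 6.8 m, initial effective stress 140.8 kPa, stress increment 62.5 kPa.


Using Sc = Cc * H / (1 + e0) * log10((sigma0 + delta_sigma) / sigma0)
Stress ratio = (140.8 + 62.5) / 140.8 = 1.44389
log10(1.44389) = 0.159535
Cc * H / (1 + e0) = 0.5 * 6.8 / (1 + 0.79) = 1.89944
Sc = 1.89944 * 0.159535
Sc = 0.303 m


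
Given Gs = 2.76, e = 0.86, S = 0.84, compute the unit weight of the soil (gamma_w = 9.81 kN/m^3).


Using gamma = gamma_w * (Gs + S*e) / (1 + e)
Numerator: Gs + S*e = 2.76 + 0.84*0.86 = 3.4824
Denominator: 1 + e = 1 + 0.86 = 1.86
gamma = 9.81 * 3.4824 / 1.86
gamma = 18.367 kN/m^3


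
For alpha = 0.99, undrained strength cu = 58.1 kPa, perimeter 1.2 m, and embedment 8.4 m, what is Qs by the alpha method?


Using Qs = alpha * cu * perimeter * L
Qs = 0.99 * 58.1 * 1.2 * 8.4
Qs = 579.79 kN


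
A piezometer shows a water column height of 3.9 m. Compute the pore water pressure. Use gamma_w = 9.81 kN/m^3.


Using u = gamma_w * h_w
u = 9.81 * 3.9
u = 38.26 kPa


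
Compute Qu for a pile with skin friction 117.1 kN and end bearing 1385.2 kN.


Using Qu = Qf + Qb
Qu = 117.1 + 1385.2
Qu = 1502.3 kN


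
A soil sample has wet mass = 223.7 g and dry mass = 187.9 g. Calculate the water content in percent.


Using w = (m_wet - m_dry) / m_dry * 100
m_wet - m_dry = 223.7 - 187.9 = 35.8 g
w = 35.8 / 187.9 * 100
w = 19.05 %


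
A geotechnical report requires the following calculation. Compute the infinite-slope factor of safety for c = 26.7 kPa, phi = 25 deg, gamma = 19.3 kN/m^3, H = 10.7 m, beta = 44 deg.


Using Fs = c / (gamma*H*sin(beta)*cos(beta)) + tan(phi)/tan(beta)
Cohesion contribution = 26.7 / (19.3*10.7*sin(44)*cos(44))
Cohesion contribution = 0.258741
Friction contribution = tan(25)/tan(44) = 0.482876
Fs = 0.258741 + 0.482876
Fs = 0.742


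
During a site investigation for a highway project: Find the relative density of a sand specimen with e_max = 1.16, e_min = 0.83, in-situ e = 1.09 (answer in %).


Using Dr = (e_max - e) / (e_max - e_min) * 100
e_max - e = 1.16 - 1.09 = 0.07
e_max - e_min = 1.16 - 0.83 = 0.33
Dr = 0.07 / 0.33 * 100
Dr = 21.21 %


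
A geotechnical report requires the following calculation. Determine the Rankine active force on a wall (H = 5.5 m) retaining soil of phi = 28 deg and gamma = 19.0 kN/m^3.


Result: 103.75 kN/m

Derivation:
Compute active earth pressure coefficient:
Ka = tan^2(45 - phi/2) = tan^2(31.0) = 0.361033
Compute active force:
Pa = 0.5 * Ka * gamma * H^2
Pa = 0.5 * 0.361033 * 19.0 * 5.5^2
Pa = 103.75 kN/m


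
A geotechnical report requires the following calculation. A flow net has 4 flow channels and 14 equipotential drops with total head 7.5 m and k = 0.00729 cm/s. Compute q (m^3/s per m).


Result: 0.0001562 m^3/s per m

Derivation:
Convert k to m/s for unit consistency with H:
k = 0.00729 cm/s = 0.00729 / 100 m/s = 7.29e-05 m/s
Using q = k * H * Nf / Nd
Nf / Nd = 4 / 14 = 0.2857
q = 7.29e-05 * 7.5 * 0.2857
q = 0.0001562 m^3/s per m


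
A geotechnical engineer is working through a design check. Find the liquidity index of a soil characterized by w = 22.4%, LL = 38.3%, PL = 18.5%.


First compute the plasticity index:
PI = LL - PL = 38.3 - 18.5 = 19.8
Then compute the liquidity index:
LI = (w - PL) / PI
LI = (22.4 - 18.5) / 19.8
LI = 0.197


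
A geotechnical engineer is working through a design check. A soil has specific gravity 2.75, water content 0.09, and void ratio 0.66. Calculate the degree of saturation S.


Using S = Gs * w / e
S = 2.75 * 0.09 / 0.66
S = 0.375


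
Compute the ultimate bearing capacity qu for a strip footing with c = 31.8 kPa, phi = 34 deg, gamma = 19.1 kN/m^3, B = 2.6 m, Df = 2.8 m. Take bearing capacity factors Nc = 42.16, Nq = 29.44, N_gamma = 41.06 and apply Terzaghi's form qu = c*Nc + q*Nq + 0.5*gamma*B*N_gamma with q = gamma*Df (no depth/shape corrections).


Compute qu = c*Nc + gamma*Df*Nq + 0.5*gamma*B*N_gamma
Term 1: 31.8 * 42.16 = 1340.688
Term 2: 19.1 * 2.8 * 29.44 = 1574.4512
Term 3: 0.5 * 19.1 * 2.6 * 41.06 = 1019.5198
qu = 1340.688 + 1574.4512 + 1019.5198
qu = 3934.66 kPa


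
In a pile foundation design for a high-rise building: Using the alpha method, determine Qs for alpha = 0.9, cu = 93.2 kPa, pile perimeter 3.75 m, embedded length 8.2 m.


Using Qs = alpha * cu * perimeter * L
Qs = 0.9 * 93.2 * 3.75 * 8.2
Qs = 2579.31 kN


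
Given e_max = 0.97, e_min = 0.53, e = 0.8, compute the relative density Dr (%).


Result: 38.64 %

Derivation:
Using Dr = (e_max - e) / (e_max - e_min) * 100
e_max - e = 0.97 - 0.8 = 0.17
e_max - e_min = 0.97 - 0.53 = 0.44
Dr = 0.17 / 0.44 * 100
Dr = 38.64 %


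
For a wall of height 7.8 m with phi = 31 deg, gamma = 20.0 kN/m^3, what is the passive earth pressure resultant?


Compute passive earth pressure coefficient:
Kp = tan^2(45 + phi/2) = tan^2(60.5) = 3.124035
Compute passive force:
Pp = 0.5 * Kp * gamma * H^2
Pp = 0.5 * 3.124035 * 20.0 * 7.8^2
Pp = 1900.66 kN/m


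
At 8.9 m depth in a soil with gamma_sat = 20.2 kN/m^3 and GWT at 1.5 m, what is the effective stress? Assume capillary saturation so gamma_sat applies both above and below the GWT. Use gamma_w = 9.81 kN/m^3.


Result: 107.19 kPa

Derivation:
Total stress = gamma_sat * depth
sigma = 20.2 * 8.9 = 179.78 kPa
Pore water pressure u = gamma_w * (depth - d_wt)
u = 9.81 * (8.9 - 1.5) = 72.594 kPa
Effective stress = sigma - u
sigma' = 179.78 - 72.594 = 107.19 kPa


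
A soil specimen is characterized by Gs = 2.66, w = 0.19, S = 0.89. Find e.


Using the relation e = Gs * w / S
e = 2.66 * 0.19 / 0.89
e = 0.5679


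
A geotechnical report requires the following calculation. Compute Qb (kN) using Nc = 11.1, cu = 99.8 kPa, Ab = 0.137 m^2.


Result: 151.77 kN

Derivation:
Using Qb = Nc * cu * Ab
Qb = 11.1 * 99.8 * 0.137
Qb = 151.77 kN


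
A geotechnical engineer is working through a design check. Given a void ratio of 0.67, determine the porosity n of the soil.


Result: 0.4012

Derivation:
Using the relation n = e / (1 + e)
n = 0.67 / (1 + 0.67)
n = 0.67 / 1.67
n = 0.4012


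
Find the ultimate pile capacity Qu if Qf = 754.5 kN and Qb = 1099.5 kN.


Result: 1854.0 kN

Derivation:
Using Qu = Qf + Qb
Qu = 754.5 + 1099.5
Qu = 1854.0 kN


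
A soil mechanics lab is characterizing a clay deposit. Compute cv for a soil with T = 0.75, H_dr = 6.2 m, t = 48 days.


Using cv = T * H_dr^2 / t
H_dr^2 = 6.2^2 = 38.44
cv = 0.75 * 38.44 / 48
cv = 0.60062 m^2/day


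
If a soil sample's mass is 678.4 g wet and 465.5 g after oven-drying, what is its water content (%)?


Result: 45.74 %

Derivation:
Using w = (m_wet - m_dry) / m_dry * 100
m_wet - m_dry = 678.4 - 465.5 = 212.9 g
w = 212.9 / 465.5 * 100
w = 45.74 %


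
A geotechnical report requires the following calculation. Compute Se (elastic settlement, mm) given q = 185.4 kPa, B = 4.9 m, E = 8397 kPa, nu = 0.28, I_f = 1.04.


Result: 103.695 mm

Derivation:
Using Se = q * B * (1 - nu^2) * I_f / E
1 - nu^2 = 1 - 0.28^2 = 0.9216
Se = 185.4 * 4.9 * 0.9216 * 1.04 / 8397
Se = 0.103695 m
Convert to mm: Se = 0.103695 * 1000 = 103.695 mm


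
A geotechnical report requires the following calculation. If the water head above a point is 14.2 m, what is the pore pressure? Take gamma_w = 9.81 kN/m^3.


Using u = gamma_w * h_w
u = 9.81 * 14.2
u = 139.3 kPa


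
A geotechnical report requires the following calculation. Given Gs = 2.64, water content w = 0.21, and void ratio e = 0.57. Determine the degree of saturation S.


Using S = Gs * w / e
S = 2.64 * 0.21 / 0.57
S = 0.9726


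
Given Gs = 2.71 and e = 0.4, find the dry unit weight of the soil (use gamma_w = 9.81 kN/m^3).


Using gamma_d = Gs * gamma_w / (1 + e)
gamma_d = 2.71 * 9.81 / (1 + 0.4)
gamma_d = 2.71 * 9.81 / 1.4
gamma_d = 18.989 kN/m^3


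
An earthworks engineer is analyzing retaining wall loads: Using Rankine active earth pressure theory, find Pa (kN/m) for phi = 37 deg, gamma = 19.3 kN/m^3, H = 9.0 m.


Result: 194.31 kN/m

Derivation:
Compute active earth pressure coefficient:
Ka = tan^2(45 - phi/2) = tan^2(26.5) = 0.248584
Compute active force:
Pa = 0.5 * Ka * gamma * H^2
Pa = 0.5 * 0.248584 * 19.3 * 9.0^2
Pa = 194.31 kN/m


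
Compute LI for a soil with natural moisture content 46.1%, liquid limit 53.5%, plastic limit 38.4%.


Result: 0.51

Derivation:
First compute the plasticity index:
PI = LL - PL = 53.5 - 38.4 = 15.1
Then compute the liquidity index:
LI = (w - PL) / PI
LI = (46.1 - 38.4) / 15.1
LI = 0.51


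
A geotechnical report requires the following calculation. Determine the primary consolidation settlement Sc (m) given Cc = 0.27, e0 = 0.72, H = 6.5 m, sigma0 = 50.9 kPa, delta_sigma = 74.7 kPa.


Using Sc = Cc * H / (1 + e0) * log10((sigma0 + delta_sigma) / sigma0)
Stress ratio = (50.9 + 74.7) / 50.9 = 2.46758
log10(2.46758) = 0.392272
Cc * H / (1 + e0) = 0.27 * 6.5 / (1 + 0.72) = 1.02035
Sc = 1.02035 * 0.392272
Sc = 0.4003 m


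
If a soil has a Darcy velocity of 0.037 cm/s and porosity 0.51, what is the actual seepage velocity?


Using v_s = v_d / n
v_s = 0.037 / 0.51
v_s = 0.07255 cm/s


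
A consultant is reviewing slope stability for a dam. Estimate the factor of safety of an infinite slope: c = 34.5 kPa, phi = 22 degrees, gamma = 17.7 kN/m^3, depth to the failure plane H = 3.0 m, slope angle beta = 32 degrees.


Using Fs = c / (gamma*H*sin(beta)*cos(beta)) + tan(phi)/tan(beta)
Cohesion contribution = 34.5 / (17.7*3.0*sin(32)*cos(32))
Cohesion contribution = 1.44575
Friction contribution = tan(22)/tan(32) = 0.646577
Fs = 1.44575 + 0.646577
Fs = 2.092


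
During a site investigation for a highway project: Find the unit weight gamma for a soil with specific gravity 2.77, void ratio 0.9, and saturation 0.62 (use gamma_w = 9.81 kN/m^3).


Result: 17.183 kN/m^3

Derivation:
Using gamma = gamma_w * (Gs + S*e) / (1 + e)
Numerator: Gs + S*e = 2.77 + 0.62*0.9 = 3.328
Denominator: 1 + e = 1 + 0.9 = 1.9
gamma = 9.81 * 3.328 / 1.9
gamma = 17.183 kN/m^3


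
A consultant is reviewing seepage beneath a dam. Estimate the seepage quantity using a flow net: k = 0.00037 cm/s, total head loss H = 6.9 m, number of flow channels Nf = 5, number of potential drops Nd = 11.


Result: 1.16e-05 m^3/s per m

Derivation:
Convert k to m/s for unit consistency with H:
k = 0.00037 cm/s = 0.00037 / 100 m/s = 3.7e-06 m/s
Using q = k * H * Nf / Nd
Nf / Nd = 5 / 11 = 0.4545
q = 3.7e-06 * 6.9 * 0.4545
q = 1.16e-05 m^3/s per m


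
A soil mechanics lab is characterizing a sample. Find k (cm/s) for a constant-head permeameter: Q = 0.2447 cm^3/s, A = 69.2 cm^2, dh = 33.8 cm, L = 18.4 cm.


Result: 0.001925 cm/s

Derivation:
Compute hydraulic gradient:
i = dh / L = 33.8 / 18.4 = 1.83696
Then apply Darcy's law:
k = Q / (A * i)
k = 0.2447 / (69.2 * 1.83696)
k = 0.2447 / 127.117
k = 0.001925 cm/s


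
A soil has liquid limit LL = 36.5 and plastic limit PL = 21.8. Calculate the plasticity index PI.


Result: 14.7

Derivation:
Using PI = LL - PL
PI = 36.5 - 21.8
PI = 14.7


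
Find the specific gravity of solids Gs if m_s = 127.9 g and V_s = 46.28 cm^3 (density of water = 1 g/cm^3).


Using Gs = m_s / (V_s * rho_w)
Since rho_w = 1 g/cm^3:
Gs = 127.9 / 46.28
Gs = 2.764


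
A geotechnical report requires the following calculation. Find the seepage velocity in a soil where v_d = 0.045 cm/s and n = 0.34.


Using v_s = v_d / n
v_s = 0.045 / 0.34
v_s = 0.13235 cm/s


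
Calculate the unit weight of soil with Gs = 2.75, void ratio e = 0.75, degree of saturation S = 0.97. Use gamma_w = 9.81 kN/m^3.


Using gamma = gamma_w * (Gs + S*e) / (1 + e)
Numerator: Gs + S*e = 2.75 + 0.97*0.75 = 3.4775
Denominator: 1 + e = 1 + 0.75 = 1.75
gamma = 9.81 * 3.4775 / 1.75
gamma = 19.494 kN/m^3


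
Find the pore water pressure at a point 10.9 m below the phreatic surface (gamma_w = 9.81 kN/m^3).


Using u = gamma_w * h_w
u = 9.81 * 10.9
u = 106.93 kPa


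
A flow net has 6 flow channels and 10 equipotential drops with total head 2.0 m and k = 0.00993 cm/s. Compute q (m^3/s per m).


Convert k to m/s for unit consistency with H:
k = 0.00993 cm/s = 0.00993 / 100 m/s = 9.93e-05 m/s
Using q = k * H * Nf / Nd
Nf / Nd = 6 / 10 = 0.6
q = 9.93e-05 * 2.0 * 0.6
q = 0.0001192 m^3/s per m


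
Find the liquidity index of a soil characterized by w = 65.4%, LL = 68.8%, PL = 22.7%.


Result: 0.926

Derivation:
First compute the plasticity index:
PI = LL - PL = 68.8 - 22.7 = 46.1
Then compute the liquidity index:
LI = (w - PL) / PI
LI = (65.4 - 22.7) / 46.1
LI = 0.926


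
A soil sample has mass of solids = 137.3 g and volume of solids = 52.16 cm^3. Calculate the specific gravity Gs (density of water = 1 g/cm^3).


Using Gs = m_s / (V_s * rho_w)
Since rho_w = 1 g/cm^3:
Gs = 137.3 / 52.16
Gs = 2.632


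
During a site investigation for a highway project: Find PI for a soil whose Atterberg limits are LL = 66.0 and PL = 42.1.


Using PI = LL - PL
PI = 66.0 - 42.1
PI = 23.9


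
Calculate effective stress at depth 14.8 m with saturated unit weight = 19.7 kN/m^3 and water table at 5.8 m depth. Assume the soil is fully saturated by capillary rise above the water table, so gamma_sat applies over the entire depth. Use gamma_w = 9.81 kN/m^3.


Total stress = gamma_sat * depth
sigma = 19.7 * 14.8 = 291.56 kPa
Pore water pressure u = gamma_w * (depth - d_wt)
u = 9.81 * (14.8 - 5.8) = 88.29 kPa
Effective stress = sigma - u
sigma' = 291.56 - 88.29 = 203.27 kPa
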